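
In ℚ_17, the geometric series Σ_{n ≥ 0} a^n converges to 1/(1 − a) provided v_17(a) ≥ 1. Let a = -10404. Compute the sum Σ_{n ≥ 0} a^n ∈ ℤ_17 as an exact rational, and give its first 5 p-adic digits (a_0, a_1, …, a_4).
Σ a^n = 1/(1 − a) = 1/10405;  first 5 digits = (1, 0, 15, 14, 3)

v_17(a) = 2 ≥ 1, so the series converges in ℤ_17 to 1/(1 − a) = 1/(1 − (-10404)) = 1/10405. Expand this rational in ℤ_17: compute digits iteratively via d_i = x_i mod 17, x_{i+1} = (x_i − d_i)/17. The first 5 digits are (1, 0, 15, 14, 3).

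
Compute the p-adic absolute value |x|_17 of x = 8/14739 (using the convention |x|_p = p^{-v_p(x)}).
|8/14739|_17 = 4913

Step 1 — compute v_17(x) by factoring powers of 17 out of the numerator and denominator: v_17(8/14739) = -3. Step 2 — apply |x|_p = p^{-v_p(x)} = 17^{3} = 4913.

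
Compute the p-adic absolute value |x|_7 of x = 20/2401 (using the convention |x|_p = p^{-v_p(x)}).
|20/2401|_7 = 2401

Step 1 — compute v_7(x) by factoring powers of 7 out of the numerator and denominator: v_7(20/2401) = -4. Step 2 — apply |x|_p = p^{-v_p(x)} = 7^{4} = 2401.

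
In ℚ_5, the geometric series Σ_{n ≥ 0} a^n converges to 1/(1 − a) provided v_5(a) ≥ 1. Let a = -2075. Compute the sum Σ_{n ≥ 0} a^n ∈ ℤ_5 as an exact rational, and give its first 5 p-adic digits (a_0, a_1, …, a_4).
Σ a^n = 1/(1 − a) = 1/2076;  first 5 digits = (1, 0, 2, 3, 0)

v_5(a) = 2 ≥ 1, so the series converges in ℤ_5 to 1/(1 − a) = 1/(1 − (-2075)) = 1/2076. Expand this rational in ℤ_5: compute digits iteratively via d_i = x_i mod 5, x_{i+1} = (x_i − d_i)/5. The first 5 digits are (1, 0, 2, 3, 0).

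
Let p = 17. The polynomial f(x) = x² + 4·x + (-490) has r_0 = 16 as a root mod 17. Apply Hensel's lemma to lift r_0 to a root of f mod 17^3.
r_2 = 2413 (mod 4913)

Hensel: r_{i+1} = r_i − f(r_i)·(f′(r_i))^{-1} mod 17^{i+2}, f′(x) = 2x + 4. Iterate:
  r_0 = 16 (mod 17)
  r_1 = 101 (mod 289)
  r_2 = 2413 (mod 4913)
Final: r = 2413 satisfies f(r) ≡ 0 mod 17^3.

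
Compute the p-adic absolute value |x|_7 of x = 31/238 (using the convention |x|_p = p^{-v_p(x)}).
|31/238|_7 = 7

Step 1 — compute v_7(x) by factoring powers of 7 out of the numerator and denominator: v_7(31/238) = -1. Step 2 — apply |x|_p = p^{-v_p(x)} = 7^{1} = 7.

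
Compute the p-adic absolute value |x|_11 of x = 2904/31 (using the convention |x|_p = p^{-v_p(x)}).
|2904/31|_11 = 1/121

Step 1 — compute v_11(x) by factoring powers of 11 out of the numerator and denominator: v_11(2904/31) = 2. Step 2 — apply |x|_p = p^{-v_p(x)} = 11^{-2} = 1/121.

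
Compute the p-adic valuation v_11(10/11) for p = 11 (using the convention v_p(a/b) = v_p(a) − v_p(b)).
v_11(10/11) = -1

Factor powers of 11 from the numerator and denominator of the reduced fraction: 10 = 11^0 · 10 and 11 = 11^1 · 1. Apply v_p(a/b) = v_p(a) − v_p(b): v_11(10/11) = 0 − 1 = -1.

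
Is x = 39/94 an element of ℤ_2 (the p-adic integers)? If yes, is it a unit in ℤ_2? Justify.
x ∉ ℤ_2 (v_2(x) = -1 < 0)

ℤ_2 = {x ∈ ℚ_2 : v_2(x) ≥ 0} and ℤ_2^× = {x ∈ ℤ_2 : v_2(x) = 0}. Here v_2(39/94) = v_2(num) − v_2(den) = -1; compare against these criteria.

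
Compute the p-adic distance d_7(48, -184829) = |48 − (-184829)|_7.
d_7(48, -184829) = 1/16807

Step 1 — x − y = 48 − (-184829) = 184877. Step 2 — v_7(184877) = 5 (factor: 184877 = (7^5 · 11); the sign does not affect v_p). Step 3 — |x − y|_7 = 7^{-5} = 1/16807.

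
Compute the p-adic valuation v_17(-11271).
v_17(-11271) = 2

v_17(n) is the largest exponent k such that 17^k divides n. Factor out: -11271 = -17^2 · 39. (Sign doesn't affect v_p.) So v_17(-11271) = 2.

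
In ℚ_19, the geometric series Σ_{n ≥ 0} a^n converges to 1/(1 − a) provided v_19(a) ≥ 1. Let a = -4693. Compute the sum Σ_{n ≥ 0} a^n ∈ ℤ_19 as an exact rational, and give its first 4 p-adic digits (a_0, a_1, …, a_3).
Σ a^n = 1/(1 − a) = 1/4694;  first 4 digits = (1, 0, 6, 18)

v_19(a) = 2 ≥ 1, so the series converges in ℤ_19 to 1/(1 − a) = 1/(1 − (-4693)) = 1/4694. Expand this rational in ℤ_19: compute digits iteratively via d_i = x_i mod 19, x_{i+1} = (x_i − d_i)/19. The first 4 digits are (1, 0, 6, 18).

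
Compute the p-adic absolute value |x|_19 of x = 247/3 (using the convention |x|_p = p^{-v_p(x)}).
|247/3|_19 = 1/19

Step 1 — compute v_19(x) by factoring powers of 19 out of the numerator and denominator: v_19(247/3) = 1. Step 2 — apply |x|_p = p^{-v_p(x)} = 19^{-1} = 1/19.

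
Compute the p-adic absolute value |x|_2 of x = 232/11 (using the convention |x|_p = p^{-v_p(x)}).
|232/11|_2 = 1/8

Step 1 — compute v_2(x) by factoring powers of 2 out of the numerator and denominator: v_2(232/11) = 3. Step 2 — apply |x|_p = p^{-v_p(x)} = 2^{-3} = 1/8.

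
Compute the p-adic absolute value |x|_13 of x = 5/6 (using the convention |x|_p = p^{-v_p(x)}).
|5/6|_13 = 1

Step 1 — compute v_13(x) by factoring powers of 13 out of the numerator and denominator: v_13(5/6) = 0. Step 2 — apply |x|_p = p^{-v_p(x)} = 13^{0} = 1.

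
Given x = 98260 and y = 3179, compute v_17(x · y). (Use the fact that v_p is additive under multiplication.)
v_17(312368540) = 5

v_p(x) = 3 (factor: 98260 = 17^3 · 20); v_p(y) = 2 (factor: 3179 = 17^2 · 11). Additivity: v_p(xy) = v_p(x) + v_p(y) = 3 + 2 = 5. (Direct check: xy = 312368540 = 17^5 · (220).)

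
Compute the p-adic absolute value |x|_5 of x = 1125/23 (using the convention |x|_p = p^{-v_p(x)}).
|1125/23|_5 = 1/125

Step 1 — compute v_5(x) by factoring powers of 5 out of the numerator and denominator: v_5(1125/23) = 3. Step 2 — apply |x|_p = p^{-v_p(x)} = 5^{-3} = 1/125.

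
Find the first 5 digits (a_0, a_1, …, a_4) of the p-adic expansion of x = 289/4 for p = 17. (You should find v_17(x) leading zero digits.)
(a_0, …, a_4) = (0, 0, 13, 12, 12)

v_17(289/4) = 2, so a_0 = ... = a_1 = 0. Factor out: x = 17^2 · u with u = 1/4 a unit in ℤ_17. Expand u iteratively via a_{v+i} = u_i mod 17, u_{i+1} = (u_i − a_{v+i})/17:
  u_0 = 1/4;  a_2 = 13;  u_1 = (u_0 − 13)/17 = -3/4
  u_1 = -3/4;  a_3 = 12;  u_2 = (u_1 − 12)/17 = -3/4
  u_2 = -3/4;  a_4 = 12;  u_3 = (u_2 − 12)/17 = -3/4
Digits: (0, 0, 13, 12, 12).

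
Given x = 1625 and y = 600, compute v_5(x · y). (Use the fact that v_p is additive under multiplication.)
v_5(975000) = 5

v_p(x) = 3 (factor: 1625 = 5^3 · 13); v_p(y) = 2 (factor: 600 = 5^2 · 24). Additivity: v_p(xy) = v_p(x) + v_p(y) = 3 + 2 = 5. (Direct check: xy = 975000 = 5^5 · (312).)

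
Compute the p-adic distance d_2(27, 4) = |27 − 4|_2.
d_2(27, 4) = 1

Step 1 — x − y = 27 − 4 = 23. Step 2 — v_2(23) = 0 (factor: 23 = (2^0 · 23); the sign does not affect v_p). Step 3 — |x − y|_2 = 2^{0} = 1.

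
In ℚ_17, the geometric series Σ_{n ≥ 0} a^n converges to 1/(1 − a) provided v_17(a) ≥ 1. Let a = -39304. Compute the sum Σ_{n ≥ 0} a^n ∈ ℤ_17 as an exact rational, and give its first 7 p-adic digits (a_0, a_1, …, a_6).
Σ a^n = 1/(1 − a) = 1/39305;  first 7 digits = (1, 0, 0, 9, 16, 16, 12)

v_17(a) = 3 ≥ 1, so the series converges in ℤ_17 to 1/(1 − a) = 1/(1 − (-39304)) = 1/39305. Expand this rational in ℤ_17: compute digits iteratively via d_i = x_i mod 17, x_{i+1} = (x_i − d_i)/17. The first 7 digits are (1, 0, 0, 9, 16, 16, 12).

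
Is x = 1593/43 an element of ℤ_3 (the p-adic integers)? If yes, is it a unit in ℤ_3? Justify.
x ∈ ℤ_3 but not a unit; v_3(x) = 3 > 0

ℤ_3 = {x ∈ ℚ_3 : v_3(x) ≥ 0} and ℤ_3^× = {x ∈ ℤ_3 : v_3(x) = 0}. Here v_3(1593/43) = v_3(num) − v_3(den) = 3; compare against these criteria.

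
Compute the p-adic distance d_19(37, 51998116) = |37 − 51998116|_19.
d_19(37, 51998116) = 1/2476099

Step 1 — x − y = 37 − 51998116 = -51998079. Step 2 — v_19(-51998079) = 5 (factor: -51998079 = −(19^5 · 21); the sign does not affect v_p). Step 3 — |x − y|_19 = 19^{-5} = 1/2476099.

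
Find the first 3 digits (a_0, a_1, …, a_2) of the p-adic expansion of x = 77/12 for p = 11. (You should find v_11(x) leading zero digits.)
(a_0, …, a_2) = (0, 7, 4)

v_11(77/12) = 1, so a_0 = ... = a_0 = 0. Factor out: x = 11^1 · u with u = 7/12 a unit in ℤ_11. Expand u iteratively via a_{v+i} = u_i mod 11, u_{i+1} = (u_i − a_{v+i})/11:
  u_0 = 7/12;  a_1 = 7;  u_1 = (u_0 − 7)/11 = -7/12
  u_1 = -7/12;  a_2 = 4;  u_2 = (u_1 − 4)/11 = -5/12
Digits: (0, 7, 4).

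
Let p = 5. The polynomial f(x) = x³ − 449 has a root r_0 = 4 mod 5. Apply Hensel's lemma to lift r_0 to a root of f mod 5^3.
r_2 = 24 (mod 125)

Hensel: r_{i+1} = r_i − f(r_i)/f′(r_i) mod 5^{i+2}, where f′(x) = 3x². Iterate:
  r_0 = 4 (mod 5)
  r_1 = 24 (mod 25)
  r_2 = 24 (mod 125)
Final: r = 24 with f(r) ≡ 0 mod 5^3.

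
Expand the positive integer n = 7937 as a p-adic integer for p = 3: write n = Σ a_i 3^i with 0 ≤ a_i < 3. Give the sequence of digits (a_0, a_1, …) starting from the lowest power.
(a_0, a_1, …) = (2, 2, 2, 2, 1, 2, 1, 0, 1)

Repeated division by 3 gives the digits low-to-high: 7937 = 2 + 2·3^1 + 2·3^2 + 2·3^3 + 1·3^4 + 2·3^5 + 1·3^6 + 1·3^8. Digit sequence: (2, 2, 2, 2, 1, 2, 1, 0, 1).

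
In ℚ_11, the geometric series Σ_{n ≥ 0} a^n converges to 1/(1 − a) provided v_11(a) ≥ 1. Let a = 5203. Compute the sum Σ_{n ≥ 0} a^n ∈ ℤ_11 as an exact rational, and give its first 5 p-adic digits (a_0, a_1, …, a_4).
Σ a^n = 1/(1 − a) = -1/5202;  first 5 digits = (1, 0, 10, 3, 1)

v_11(a) = 2 ≥ 1, so the series converges in ℤ_11 to 1/(1 − a) = 1/(1 − 5203) = -1/5202. Expand this rational in ℤ_11: compute digits iteratively via d_i = x_i mod 11, x_{i+1} = (x_i − d_i)/11. The first 5 digits are (1, 0, 10, 3, 1).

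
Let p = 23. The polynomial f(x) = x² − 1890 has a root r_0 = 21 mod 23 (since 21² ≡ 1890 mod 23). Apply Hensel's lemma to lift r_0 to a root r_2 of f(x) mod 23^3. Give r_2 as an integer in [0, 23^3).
r_2 = 7197 (mod 12167)

Hensel's recurrence: r_{i+1} = r_i − f(r_i)·(f′(r_i))^{-1} mod 23^{i+2}, with f′(x) = 2x. Iterate:
  r_0 = 21 (mod 23)
  r_1 = 320 (mod 529)
  r_2 = 7197 (mod 12167)
Final: r_2 = 7197, and one checks f(r_2) ≡ 0 mod 23^3.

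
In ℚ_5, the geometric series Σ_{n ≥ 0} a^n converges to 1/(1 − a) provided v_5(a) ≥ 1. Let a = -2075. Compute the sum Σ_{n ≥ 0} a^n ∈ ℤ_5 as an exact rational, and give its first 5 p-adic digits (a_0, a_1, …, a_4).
Σ a^n = 1/(1 − a) = 1/2076;  first 5 digits = (1, 0, 2, 3, 0)

v_5(a) = 2 ≥ 1, so the series converges in ℤ_5 to 1/(1 − a) = 1/(1 − (-2075)) = 1/2076. Expand this rational in ℤ_5: compute digits iteratively via d_i = x_i mod 5, x_{i+1} = (x_i − d_i)/5. The first 5 digits are (1, 0, 2, 3, 0).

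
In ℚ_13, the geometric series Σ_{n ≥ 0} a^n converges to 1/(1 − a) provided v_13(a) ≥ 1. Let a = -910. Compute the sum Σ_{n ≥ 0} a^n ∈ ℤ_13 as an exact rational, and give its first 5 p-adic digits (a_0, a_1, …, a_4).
Σ a^n = 1/(1 − a) = 1/911;  first 5 digits = (1, 8, 6, 4, 9)

v_13(a) = 1 ≥ 1, so the series converges in ℤ_13 to 1/(1 − a) = 1/(1 − (-910)) = 1/911. Expand this rational in ℤ_13: compute digits iteratively via d_i = x_i mod 13, x_{i+1} = (x_i − d_i)/13. The first 5 digits are (1, 8, 6, 4, 9).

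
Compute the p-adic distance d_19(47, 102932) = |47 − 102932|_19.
d_19(47, 102932) = 1/6859

Step 1 — x − y = 47 − 102932 = -102885. Step 2 — v_19(-102885) = 3 (factor: -102885 = −(19^3 · 15); the sign does not affect v_p). Step 3 — |x − y|_19 = 19^{-3} = 1/6859.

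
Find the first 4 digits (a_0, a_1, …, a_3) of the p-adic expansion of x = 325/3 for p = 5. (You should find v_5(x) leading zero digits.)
(a_0, …, a_3) = (0, 0, 1, 4)

v_5(325/3) = 2, so a_0 = ... = a_1 = 0. Factor out: x = 5^2 · u with u = 13/3 a unit in ℤ_5. Expand u iteratively via a_{v+i} = u_i mod 5, u_{i+1} = (u_i − a_{v+i})/5:
  u_0 = 13/3;  a_2 = 1;  u_1 = (u_0 − 1)/5 = 2/3
  u_1 = 2/3;  a_3 = 4;  u_2 = (u_1 − 4)/5 = -2/3
Digits: (0, 0, 1, 4).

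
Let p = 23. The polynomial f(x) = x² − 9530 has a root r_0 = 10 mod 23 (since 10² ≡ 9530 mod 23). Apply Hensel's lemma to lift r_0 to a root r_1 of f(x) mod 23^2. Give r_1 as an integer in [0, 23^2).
r_1 = 217 (mod 529)

Hensel's recurrence: r_{i+1} = r_i − f(r_i)·(f′(r_i))^{-1} mod 23^{i+2}, with f′(x) = 2x. Iterate:
  r_0 = 10 (mod 23)
  r_1 = 217 (mod 529)
Final: r_1 = 217, and one checks f(r_1) ≡ 0 mod 23^2.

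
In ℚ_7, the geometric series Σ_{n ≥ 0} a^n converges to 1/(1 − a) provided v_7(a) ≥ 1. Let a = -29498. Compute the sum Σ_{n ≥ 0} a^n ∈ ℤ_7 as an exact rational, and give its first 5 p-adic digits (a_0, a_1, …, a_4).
Σ a^n = 1/(1 − a) = 1/29499;  first 5 digits = (1, 0, 0, 5, 1)

v_7(a) = 3 ≥ 1, so the series converges in ℤ_7 to 1/(1 − a) = 1/(1 − (-29498)) = 1/29499. Expand this rational in ℤ_7: compute digits iteratively via d_i = x_i mod 7, x_{i+1} = (x_i − d_i)/7. The first 5 digits are (1, 0, 0, 5, 1).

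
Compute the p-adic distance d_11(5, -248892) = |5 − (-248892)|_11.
d_11(5, -248892) = 1/14641

Step 1 — x − y = 5 − (-248892) = 248897. Step 2 — v_11(248897) = 4 (factor: 248897 = (11^4 · 17); the sign does not affect v_p). Step 3 — |x − y|_11 = 11^{-4} = 1/14641.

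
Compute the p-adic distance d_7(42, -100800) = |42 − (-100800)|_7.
d_7(42, -100800) = 1/16807

Step 1 — x − y = 42 − (-100800) = 100842. Step 2 — v_7(100842) = 5 (factor: 100842 = (7^5 · 6); the sign does not affect v_p). Step 3 — |x − y|_7 = 7^{-5} = 1/16807.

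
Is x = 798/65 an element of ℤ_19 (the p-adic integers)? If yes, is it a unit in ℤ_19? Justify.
x ∈ ℤ_19 but not a unit; v_19(x) = 1 > 0

ℤ_19 = {x ∈ ℚ_19 : v_19(x) ≥ 0} and ℤ_19^× = {x ∈ ℤ_19 : v_19(x) = 0}. Here v_19(798/65) = v_19(num) − v_19(den) = 1; compare against these criteria.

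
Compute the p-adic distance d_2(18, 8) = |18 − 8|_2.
d_2(18, 8) = 1/2

Step 1 — x − y = 18 − 8 = 10. Step 2 — v_2(10) = 1 (factor: 10 = (2^1 · 5); the sign does not affect v_p). Step 3 — |x − y|_2 = 2^{-1} = 1/2.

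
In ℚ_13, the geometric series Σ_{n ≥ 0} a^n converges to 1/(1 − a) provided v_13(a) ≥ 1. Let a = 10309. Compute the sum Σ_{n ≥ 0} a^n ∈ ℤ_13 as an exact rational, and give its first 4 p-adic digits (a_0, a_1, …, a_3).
Σ a^n = 1/(1 − a) = -1/10308;  first 4 digits = (1, 0, 9, 4)

v_13(a) = 2 ≥ 1, so the series converges in ℤ_13 to 1/(1 − a) = 1/(1 − 10309) = -1/10308. Expand this rational in ℤ_13: compute digits iteratively via d_i = x_i mod 13, x_{i+1} = (x_i − d_i)/13. The first 4 digits are (1, 0, 9, 4).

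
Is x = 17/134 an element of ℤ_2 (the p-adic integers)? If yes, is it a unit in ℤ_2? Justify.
x ∉ ℤ_2 (v_2(x) = -1 < 0)

ℤ_2 = {x ∈ ℚ_2 : v_2(x) ≥ 0} and ℤ_2^× = {x ∈ ℤ_2 : v_2(x) = 0}. Here v_2(17/134) = v_2(num) − v_2(den) = -1; compare against these criteria.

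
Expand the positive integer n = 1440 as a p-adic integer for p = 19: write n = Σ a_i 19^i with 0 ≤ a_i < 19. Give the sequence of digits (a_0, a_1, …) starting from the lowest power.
(a_0, a_1, …) = (15, 18, 3)

Repeated division by 19 gives the digits low-to-high: 1440 = 15 + 18·19^1 + 3·19^2. Digit sequence: (15, 18, 3).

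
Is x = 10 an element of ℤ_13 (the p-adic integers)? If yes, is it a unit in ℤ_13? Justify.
x ∈ ℤ_13^× (unit); v_13(x) = 0

ℤ_13 = {x ∈ ℚ_13 : v_13(x) ≥ 0} and ℤ_13^× = {x ∈ ℤ_13 : v_13(x) = 0}. Here v_13(10) = v_13(num) − v_13(den) = 0; compare against these criteria.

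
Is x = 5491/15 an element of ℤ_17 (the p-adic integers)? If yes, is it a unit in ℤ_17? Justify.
x ∈ ℤ_17 but not a unit; v_17(x) = 2 > 0

ℤ_17 = {x ∈ ℚ_17 : v_17(x) ≥ 0} and ℤ_17^× = {x ∈ ℤ_17 : v_17(x) = 0}. Here v_17(5491/15) = v_17(num) − v_17(den) = 2; compare against these criteria.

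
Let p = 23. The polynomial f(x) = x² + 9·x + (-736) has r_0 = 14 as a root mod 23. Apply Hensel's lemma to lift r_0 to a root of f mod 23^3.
r_2 = 12135 (mod 12167)

Hensel: r_{i+1} = r_i − f(r_i)·(f′(r_i))^{-1} mod 23^{i+2}, f′(x) = 2x + 9. Iterate:
  r_0 = 14 (mod 23)
  r_1 = 497 (mod 529)
  r_2 = 12135 (mod 12167)
Final: r = 12135 satisfies f(r) ≡ 0 mod 23^3.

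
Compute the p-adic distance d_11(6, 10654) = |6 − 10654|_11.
d_11(6, 10654) = 1/1331

Step 1 — x − y = 6 − 10654 = -10648. Step 2 — v_11(-10648) = 3 (factor: -10648 = −(11^3 · 8); the sign does not affect v_p). Step 3 — |x − y|_11 = 11^{-3} = 1/1331.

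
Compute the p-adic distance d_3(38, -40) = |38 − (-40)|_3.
d_3(38, -40) = 1/3

Step 1 — x − y = 38 − (-40) = 78. Step 2 — v_3(78) = 1 (factor: 78 = (3^1 · 26); the sign does not affect v_p). Step 3 — |x − y|_3 = 3^{-1} = 1/3.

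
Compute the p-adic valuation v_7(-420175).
v_7(-420175) = 5

v_7(n) is the largest exponent k such that 7^k divides n. Factor out: -420175 = -7^5 · 25. (Sign doesn't affect v_p.) So v_7(-420175) = 5.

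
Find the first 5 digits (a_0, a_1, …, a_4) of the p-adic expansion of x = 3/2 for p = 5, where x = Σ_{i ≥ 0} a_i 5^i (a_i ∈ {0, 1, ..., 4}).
(a_0, …, a_4) = (4, 2, 2, 2, 2)

v_5(3/2) = 0 (numerator and denominator both coprime to 5), so x ∈ ℤ_5^×. Compute digits iteratively via a_i = x_i mod 5, x_{i+1} = (x_i − a_i)/5, with x_0 = x:
  x_0 = 3/2;  a_0 = 4;  x_1 = (x_0 − 4)/5 = -1/2
  x_1 = -1/2;  a_1 = 2;  x_2 = (x_1 − 2)/5 = -1/2
  x_2 = -1/2;  a_2 = 2;  x_3 = (x_2 − 2)/5 = -1/2
  x_3 = -1/2;  a_3 = 2;  x_4 = (x_3 − 2)/5 = -1/2
  x_4 = -1/2;  a_4 = 2;  x_5 = (x_4 − 2)/5 = -1/2
Digits: (4, 2, 2, 2, 2).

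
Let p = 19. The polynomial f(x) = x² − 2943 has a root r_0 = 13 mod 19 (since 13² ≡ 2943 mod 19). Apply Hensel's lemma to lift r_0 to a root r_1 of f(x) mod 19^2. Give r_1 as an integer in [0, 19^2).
r_1 = 203 (mod 361)

Hensel's recurrence: r_{i+1} = r_i − f(r_i)·(f′(r_i))^{-1} mod 19^{i+2}, with f′(x) = 2x. Iterate:
  r_0 = 13 (mod 19)
  r_1 = 203 (mod 361)
Final: r_1 = 203, and one checks f(r_1) ≡ 0 mod 19^2.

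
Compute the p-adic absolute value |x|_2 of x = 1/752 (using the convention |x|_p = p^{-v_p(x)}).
|1/752|_2 = 16

Step 1 — compute v_2(x) by factoring powers of 2 out of the numerator and denominator: v_2(1/752) = -4. Step 2 — apply |x|_p = p^{-v_p(x)} = 2^{4} = 16.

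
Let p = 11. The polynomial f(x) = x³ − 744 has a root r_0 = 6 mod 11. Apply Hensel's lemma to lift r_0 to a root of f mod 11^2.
r_1 = 105 (mod 121)

Hensel: r_{i+1} = r_i − f(r_i)/f′(r_i) mod 11^{i+2}, where f′(x) = 3x². Iterate:
  r_0 = 6 (mod 11)
  r_1 = 105 (mod 121)
Final: r = 105 with f(r) ≡ 0 mod 11^2.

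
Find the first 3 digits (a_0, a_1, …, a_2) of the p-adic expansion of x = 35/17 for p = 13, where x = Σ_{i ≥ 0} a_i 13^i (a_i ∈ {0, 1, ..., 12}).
(a_0, …, a_2) = (12, 0, 3)

v_13(35/17) = 0 (numerator and denominator both coprime to 13), so x ∈ ℤ_13^×. Compute digits iteratively via a_i = x_i mod 13, x_{i+1} = (x_i − a_i)/13, with x_0 = x:
  x_0 = 35/17;  a_0 = 12;  x_1 = (x_0 − 12)/13 = -13/17
  x_1 = -13/17;  a_1 = 0;  x_2 = (x_1 − 0)/13 = -1/17
  x_2 = -1/17;  a_2 = 3;  x_3 = (x_2 − 3)/13 = -4/17
Digits: (12, 0, 3).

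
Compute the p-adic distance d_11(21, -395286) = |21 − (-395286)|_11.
d_11(21, -395286) = 1/14641

Step 1 — x − y = 21 − (-395286) = 395307. Step 2 — v_11(395307) = 4 (factor: 395307 = (11^4 · 27); the sign does not affect v_p). Step 3 — |x − y|_11 = 11^{-4} = 1/14641.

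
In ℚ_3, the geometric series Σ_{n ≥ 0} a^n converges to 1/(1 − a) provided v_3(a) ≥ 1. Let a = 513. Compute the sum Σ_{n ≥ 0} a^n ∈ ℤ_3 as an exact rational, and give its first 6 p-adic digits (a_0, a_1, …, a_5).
Σ a^n = 1/(1 − a) = -1/512;  first 6 digits = (1, 0, 0, 1, 0, 2)

v_3(a) = 3 ≥ 1, so the series converges in ℤ_3 to 1/(1 − a) = 1/(1 − 513) = -1/512. Expand this rational in ℤ_3: compute digits iteratively via d_i = x_i mod 3, x_{i+1} = (x_i − d_i)/3. The first 6 digits are (1, 0, 0, 1, 0, 2).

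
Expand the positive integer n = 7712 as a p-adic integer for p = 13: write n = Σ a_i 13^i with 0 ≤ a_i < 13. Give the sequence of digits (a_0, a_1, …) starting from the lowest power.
(a_0, a_1, …) = (3, 8, 6, 3)

Repeated division by 13 gives the digits low-to-high: 7712 = 3 + 8·13^1 + 6·13^2 + 3·13^3. Digit sequence: (3, 8, 6, 3).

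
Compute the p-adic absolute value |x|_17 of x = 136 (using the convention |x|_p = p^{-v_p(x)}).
|136|_17 = 1/17

Step 1 — compute v_17(x) by factoring powers of 17 out of the numerator and denominator: v_17(136) = 1. Step 2 — apply |x|_p = p^{-v_p(x)} = 17^{-1} = 1/17.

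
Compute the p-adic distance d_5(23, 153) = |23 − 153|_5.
d_5(23, 153) = 1/5

Step 1 — x − y = 23 − 153 = -130. Step 2 — v_5(-130) = 1 (factor: -130 = −(5^1 · 26); the sign does not affect v_p). Step 3 — |x − y|_5 = 5^{-1} = 1/5.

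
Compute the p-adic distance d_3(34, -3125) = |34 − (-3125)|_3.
d_3(34, -3125) = 1/243

Step 1 — x − y = 34 − (-3125) = 3159. Step 2 — v_3(3159) = 5 (factor: 3159 = (3^5 · 13); the sign does not affect v_p). Step 3 — |x − y|_3 = 3^{-5} = 1/243.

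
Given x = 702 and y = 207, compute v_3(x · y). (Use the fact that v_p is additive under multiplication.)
v_3(145314) = 5

v_p(x) = 3 (factor: 702 = 3^3 · 26); v_p(y) = 2 (factor: 207 = 3^2 · 23). Additivity: v_p(xy) = v_p(x) + v_p(y) = 3 + 2 = 5. (Direct check: xy = 145314 = 3^5 · (598).)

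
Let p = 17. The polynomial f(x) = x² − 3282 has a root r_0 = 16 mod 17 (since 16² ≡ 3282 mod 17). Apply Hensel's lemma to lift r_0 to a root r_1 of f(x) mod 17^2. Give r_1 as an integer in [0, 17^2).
r_1 = 237 (mod 289)

Hensel's recurrence: r_{i+1} = r_i − f(r_i)·(f′(r_i))^{-1} mod 17^{i+2}, with f′(x) = 2x. Iterate:
  r_0 = 16 (mod 17)
  r_1 = 237 (mod 289)
Final: r_1 = 237, and one checks f(r_1) ≡ 0 mod 17^2.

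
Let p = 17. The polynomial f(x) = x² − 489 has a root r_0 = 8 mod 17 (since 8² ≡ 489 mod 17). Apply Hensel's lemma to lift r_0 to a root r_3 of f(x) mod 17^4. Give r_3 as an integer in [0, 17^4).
r_3 = 55071 (mod 83521)

Hensel's recurrence: r_{i+1} = r_i − f(r_i)·(f′(r_i))^{-1} mod 17^{i+2}, with f′(x) = 2x. Iterate:
  r_0 = 8 (mod 17)
  r_1 = 161 (mod 289)
  r_2 = 1028 (mod 4913)
  r_3 = 55071 (mod 83521)
Final: r_3 = 55071, and one checks f(r_3) ≡ 0 mod 17^4.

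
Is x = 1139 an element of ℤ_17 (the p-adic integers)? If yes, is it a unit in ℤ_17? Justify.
x ∈ ℤ_17 but not a unit; v_17(x) = 1 > 0

ℤ_17 = {x ∈ ℚ_17 : v_17(x) ≥ 0} and ℤ_17^× = {x ∈ ℤ_17 : v_17(x) = 0}. Here v_17(1139) = v_17(num) − v_17(den) = 1; compare against these criteria.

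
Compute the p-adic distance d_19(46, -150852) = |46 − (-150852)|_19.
d_19(46, -150852) = 1/6859

Step 1 — x − y = 46 − (-150852) = 150898. Step 2 — v_19(150898) = 3 (factor: 150898 = (19^3 · 22); the sign does not affect v_p). Step 3 — |x − y|_19 = 19^{-3} = 1/6859.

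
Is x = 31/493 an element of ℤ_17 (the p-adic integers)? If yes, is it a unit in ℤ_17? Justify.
x ∉ ℤ_17 (v_17(x) = -1 < 0)

ℤ_17 = {x ∈ ℚ_17 : v_17(x) ≥ 0} and ℤ_17^× = {x ∈ ℤ_17 : v_17(x) = 0}. Here v_17(31/493) = v_17(num) − v_17(den) = -1; compare against these criteria.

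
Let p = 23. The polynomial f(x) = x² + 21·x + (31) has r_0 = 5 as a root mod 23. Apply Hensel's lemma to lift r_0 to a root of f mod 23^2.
r_1 = 51 (mod 529)

Hensel: r_{i+1} = r_i − f(r_i)·(f′(r_i))^{-1} mod 23^{i+2}, f′(x) = 2x + 21. Iterate:
  r_0 = 5 (mod 23)
  r_1 = 51 (mod 529)
Final: r = 51 satisfies f(r) ≡ 0 mod 23^2.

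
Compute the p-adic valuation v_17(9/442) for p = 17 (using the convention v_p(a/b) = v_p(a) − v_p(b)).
v_17(9/442) = -1

Factor powers of 17 from the numerator and denominator of the reduced fraction: 9 = 17^0 · 9 and 442 = 17^1 · 26. Apply v_p(a/b) = v_p(a) − v_p(b): v_17(9/442) = 0 − 1 = -1.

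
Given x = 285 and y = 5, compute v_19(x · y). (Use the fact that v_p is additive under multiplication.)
v_19(1425) = 1

v_p(x) = 1 (factor: 285 = 19^1 · 15); v_p(y) = 0 (factor: 5 = 19^0 · 5). Additivity: v_p(xy) = v_p(x) + v_p(y) = 1 + 0 = 1. (Direct check: xy = 1425 = 19^1 · (75).)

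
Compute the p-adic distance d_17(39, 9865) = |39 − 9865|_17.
d_17(39, 9865) = 1/4913

Step 1 — x − y = 39 − 9865 = -9826. Step 2 — v_17(-9826) = 3 (factor: -9826 = −(17^3 · 2); the sign does not affect v_p). Step 3 — |x − y|_17 = 17^{-3} = 1/4913.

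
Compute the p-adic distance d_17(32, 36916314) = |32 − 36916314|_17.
d_17(32, 36916314) = 1/1419857

Step 1 — x − y = 32 − 36916314 = -36916282. Step 2 — v_17(-36916282) = 5 (factor: -36916282 = −(17^5 · 26); the sign does not affect v_p). Step 3 — |x − y|_17 = 17^{-5} = 1/1419857.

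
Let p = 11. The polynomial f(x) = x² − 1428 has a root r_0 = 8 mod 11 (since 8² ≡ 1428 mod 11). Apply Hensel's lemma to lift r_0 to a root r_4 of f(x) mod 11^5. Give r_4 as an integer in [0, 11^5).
r_4 = 90329 (mod 161051)

Hensel's recurrence: r_{i+1} = r_i − f(r_i)·(f′(r_i))^{-1} mod 11^{i+2}, with f′(x) = 2x. Iterate:
  r_0 = 8 (mod 11)
  r_1 = 63 (mod 121)
  r_2 = 1152 (mod 1331)
  r_3 = 2483 (mod 14641)
  r_4 = 90329 (mod 161051)
Final: r_4 = 90329, and one checks f(r_4) ≡ 0 mod 11^5.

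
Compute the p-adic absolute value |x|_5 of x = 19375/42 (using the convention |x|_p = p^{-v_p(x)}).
|19375/42|_5 = 1/625

Step 1 — compute v_5(x) by factoring powers of 5 out of the numerator and denominator: v_5(19375/42) = 4. Step 2 — apply |x|_p = p^{-v_p(x)} = 5^{-4} = 1/625.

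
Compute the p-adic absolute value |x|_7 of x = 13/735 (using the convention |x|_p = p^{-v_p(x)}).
|13/735|_7 = 49

Step 1 — compute v_7(x) by factoring powers of 7 out of the numerator and denominator: v_7(13/735) = -2. Step 2 — apply |x|_p = p^{-v_p(x)} = 7^{2} = 49.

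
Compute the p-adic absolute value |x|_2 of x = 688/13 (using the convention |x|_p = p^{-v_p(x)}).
|688/13|_2 = 1/16

Step 1 — compute v_2(x) by factoring powers of 2 out of the numerator and denominator: v_2(688/13) = 4. Step 2 — apply |x|_p = p^{-v_p(x)} = 2^{-4} = 1/16.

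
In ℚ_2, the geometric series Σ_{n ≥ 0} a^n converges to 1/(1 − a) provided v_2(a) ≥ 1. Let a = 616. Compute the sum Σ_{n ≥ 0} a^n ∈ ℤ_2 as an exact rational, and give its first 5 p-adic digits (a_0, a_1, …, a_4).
Σ a^n = 1/(1 − a) = -1/615;  first 5 digits = (1, 0, 0, 1, 0)

v_2(a) = 3 ≥ 1, so the series converges in ℤ_2 to 1/(1 − a) = 1/(1 − 616) = -1/615. Expand this rational in ℤ_2: compute digits iteratively via d_i = x_i mod 2, x_{i+1} = (x_i − d_i)/2. The first 5 digits are (1, 0, 0, 1, 0).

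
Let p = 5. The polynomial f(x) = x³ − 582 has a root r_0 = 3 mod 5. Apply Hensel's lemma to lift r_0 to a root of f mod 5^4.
r_3 = 518 (mod 625)

Hensel: r_{i+1} = r_i − f(r_i)/f′(r_i) mod 5^{i+2}, where f′(x) = 3x². Iterate:
  r_0 = 3 (mod 5)
  r_1 = 18 (mod 25)
  r_2 = 18 (mod 125)
  r_3 = 518 (mod 625)
Final: r = 518 with f(r) ≡ 0 mod 5^4.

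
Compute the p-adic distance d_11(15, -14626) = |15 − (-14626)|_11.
d_11(15, -14626) = 1/14641

Step 1 — x − y = 15 − (-14626) = 14641. Step 2 — v_11(14641) = 4 (factor: 14641 = (11^4 · 1); the sign does not affect v_p). Step 3 — |x − y|_11 = 11^{-4} = 1/14641.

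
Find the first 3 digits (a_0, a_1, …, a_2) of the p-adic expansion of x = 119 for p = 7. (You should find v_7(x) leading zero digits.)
(a_0, …, a_2) = (0, 3, 2)

v_7(119) = 1, so a_0 = ... = a_0 = 0. Factor out: x = 7^1 · u with u = 17 a unit in ℤ_7. Expand u iteratively via a_{v+i} = u_i mod 7, u_{i+1} = (u_i − a_{v+i})/7:
  u_0 = 17;  a_1 = 3;  u_1 = (u_0 − 3)/7 = 2
  u_1 = 2;  a_2 = 2;  u_2 = (u_1 − 2)/7 = 0
Digits: (0, 3, 2).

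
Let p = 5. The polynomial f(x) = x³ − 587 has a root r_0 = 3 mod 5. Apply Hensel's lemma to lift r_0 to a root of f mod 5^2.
r_1 = 8 (mod 25)

Hensel: r_{i+1} = r_i − f(r_i)/f′(r_i) mod 5^{i+2}, where f′(x) = 3x². Iterate:
  r_0 = 3 (mod 5)
  r_1 = 8 (mod 25)
Final: r = 8 with f(r) ≡ 0 mod 5^2.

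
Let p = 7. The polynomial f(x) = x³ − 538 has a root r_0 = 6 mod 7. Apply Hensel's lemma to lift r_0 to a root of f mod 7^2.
r_1 = 48 (mod 49)

Hensel: r_{i+1} = r_i − f(r_i)/f′(r_i) mod 7^{i+2}, where f′(x) = 3x². Iterate:
  r_0 = 6 (mod 7)
  r_1 = 48 (mod 49)
Final: r = 48 with f(r) ≡ 0 mod 7^2.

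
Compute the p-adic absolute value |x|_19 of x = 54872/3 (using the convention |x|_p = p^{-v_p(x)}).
|54872/3|_19 = 1/6859

Step 1 — compute v_19(x) by factoring powers of 19 out of the numerator and denominator: v_19(54872/3) = 3. Step 2 — apply |x|_p = p^{-v_p(x)} = 19^{-3} = 1/6859.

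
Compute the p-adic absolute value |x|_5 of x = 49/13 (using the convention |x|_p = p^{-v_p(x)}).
|49/13|_5 = 1

Step 1 — compute v_5(x) by factoring powers of 5 out of the numerator and denominator: v_5(49/13) = 0. Step 2 — apply |x|_p = p^{-v_p(x)} = 5^{0} = 1.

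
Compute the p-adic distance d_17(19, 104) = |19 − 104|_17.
d_17(19, 104) = 1/17

Step 1 — x − y = 19 − 104 = -85. Step 2 — v_17(-85) = 1 (factor: -85 = −(17^1 · 5); the sign does not affect v_p). Step 3 — |x − y|_17 = 17^{-1} = 1/17.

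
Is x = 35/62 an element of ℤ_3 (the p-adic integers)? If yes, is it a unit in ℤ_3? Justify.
x ∈ ℤ_3^× (unit); v_3(x) = 0

ℤ_3 = {x ∈ ℚ_3 : v_3(x) ≥ 0} and ℤ_3^× = {x ∈ ℤ_3 : v_3(x) = 0}. Here v_3(35/62) = v_3(num) − v_3(den) = 0; compare against these criteria.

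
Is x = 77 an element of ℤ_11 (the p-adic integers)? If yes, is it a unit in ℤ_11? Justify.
x ∈ ℤ_11 but not a unit; v_11(x) = 1 > 0

ℤ_11 = {x ∈ ℚ_11 : v_11(x) ≥ 0} and ℤ_11^× = {x ∈ ℤ_11 : v_11(x) = 0}. Here v_11(77) = v_11(num) − v_11(den) = 1; compare against these criteria.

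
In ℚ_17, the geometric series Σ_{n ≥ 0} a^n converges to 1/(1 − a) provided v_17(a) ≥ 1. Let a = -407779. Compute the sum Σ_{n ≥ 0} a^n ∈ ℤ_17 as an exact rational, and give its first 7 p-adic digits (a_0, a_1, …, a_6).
Σ a^n = 1/(1 − a) = 1/407780;  first 7 digits = (1, 0, 0, 2, 12, 16, 3)

v_17(a) = 3 ≥ 1, so the series converges in ℤ_17 to 1/(1 − a) = 1/(1 − (-407779)) = 1/407780. Expand this rational in ℤ_17: compute digits iteratively via d_i = x_i mod 17, x_{i+1} = (x_i − d_i)/17. The first 7 digits are (1, 0, 0, 2, 12, 16, 3).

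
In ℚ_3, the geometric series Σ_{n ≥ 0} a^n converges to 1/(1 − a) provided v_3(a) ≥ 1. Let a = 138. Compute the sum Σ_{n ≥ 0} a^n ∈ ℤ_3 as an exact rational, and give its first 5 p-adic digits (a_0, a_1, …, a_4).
Σ a^n = 1/(1 − a) = -1/137;  first 5 digits = (1, 1, 1, 0, 1)

v_3(a) = 1 ≥ 1, so the series converges in ℤ_3 to 1/(1 − a) = 1/(1 − 138) = -1/137. Expand this rational in ℤ_3: compute digits iteratively via d_i = x_i mod 3, x_{i+1} = (x_i − d_i)/3. The first 5 digits are (1, 1, 1, 0, 1).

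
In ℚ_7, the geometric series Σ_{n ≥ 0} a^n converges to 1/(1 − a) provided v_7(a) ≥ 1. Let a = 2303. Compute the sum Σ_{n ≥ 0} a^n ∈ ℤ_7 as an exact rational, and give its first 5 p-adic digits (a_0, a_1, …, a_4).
Σ a^n = 1/(1 − a) = -1/2302;  first 5 digits = (1, 0, 5, 6, 4)

v_7(a) = 2 ≥ 1, so the series converges in ℤ_7 to 1/(1 − a) = 1/(1 − 2303) = -1/2302. Expand this rational in ℤ_7: compute digits iteratively via d_i = x_i mod 7, x_{i+1} = (x_i − d_i)/7. The first 5 digits are (1, 0, 5, 6, 4).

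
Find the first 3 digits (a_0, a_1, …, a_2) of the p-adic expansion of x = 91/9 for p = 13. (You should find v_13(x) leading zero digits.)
(a_0, …, a_2) = (0, 8, 11)

v_13(91/9) = 1, so a_0 = ... = a_0 = 0. Factor out: x = 13^1 · u with u = 7/9 a unit in ℤ_13. Expand u iteratively via a_{v+i} = u_i mod 13, u_{i+1} = (u_i − a_{v+i})/13:
  u_0 = 7/9;  a_1 = 8;  u_1 = (u_0 − 8)/13 = -5/9
  u_1 = -5/9;  a_2 = 11;  u_2 = (u_1 − 11)/13 = -8/9
Digits: (0, 8, 11).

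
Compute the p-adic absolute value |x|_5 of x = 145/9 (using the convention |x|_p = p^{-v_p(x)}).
|145/9|_5 = 1/5

Step 1 — compute v_5(x) by factoring powers of 5 out of the numerator and denominator: v_5(145/9) = 1. Step 2 — apply |x|_p = p^{-v_p(x)} = 5^{-1} = 1/5.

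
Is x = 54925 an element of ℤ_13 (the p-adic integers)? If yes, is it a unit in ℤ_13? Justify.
x ∈ ℤ_13 but not a unit; v_13(x) = 3 > 0

ℤ_13 = {x ∈ ℚ_13 : v_13(x) ≥ 0} and ℤ_13^× = {x ∈ ℤ_13 : v_13(x) = 0}. Here v_13(54925) = v_13(num) − v_13(den) = 3; compare against these criteria.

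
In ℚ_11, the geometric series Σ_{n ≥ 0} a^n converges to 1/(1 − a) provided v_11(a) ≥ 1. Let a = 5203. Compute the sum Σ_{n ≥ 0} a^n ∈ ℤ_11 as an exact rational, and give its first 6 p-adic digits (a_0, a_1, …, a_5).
Σ a^n = 1/(1 − a) = -1/5202;  first 6 digits = (1, 0, 10, 3, 1, 3)

v_11(a) = 2 ≥ 1, so the series converges in ℤ_11 to 1/(1 − a) = 1/(1 − 5203) = -1/5202. Expand this rational in ℤ_11: compute digits iteratively via d_i = x_i mod 11, x_{i+1} = (x_i − d_i)/11. The first 6 digits are (1, 0, 10, 3, 1, 3).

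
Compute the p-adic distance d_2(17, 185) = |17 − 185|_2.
d_2(17, 185) = 1/8

Step 1 — x − y = 17 − 185 = -168. Step 2 — v_2(-168) = 3 (factor: -168 = −(2^3 · 21); the sign does not affect v_p). Step 3 — |x − y|_2 = 2^{-3} = 1/8.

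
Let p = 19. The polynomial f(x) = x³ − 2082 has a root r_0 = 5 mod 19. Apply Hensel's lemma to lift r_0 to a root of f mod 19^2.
r_1 = 214 (mod 361)

Hensel: r_{i+1} = r_i − f(r_i)/f′(r_i) mod 19^{i+2}, where f′(x) = 3x². Iterate:
  r_0 = 5 (mod 19)
  r_1 = 214 (mod 361)
Final: r = 214 with f(r) ≡ 0 mod 19^2.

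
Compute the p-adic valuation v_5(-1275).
v_5(-1275) = 2

v_5(n) is the largest exponent k such that 5^k divides n. Factor out: -1275 = -5^2 · 51. (Sign doesn't affect v_p.) So v_5(-1275) = 2.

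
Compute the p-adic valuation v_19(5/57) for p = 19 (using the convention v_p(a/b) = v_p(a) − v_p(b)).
v_19(5/57) = -1

Factor powers of 19 from the numerator and denominator of the reduced fraction: 5 = 19^0 · 5 and 57 = 19^1 · 3. Apply v_p(a/b) = v_p(a) − v_p(b): v_19(5/57) = 0 − 1 = -1.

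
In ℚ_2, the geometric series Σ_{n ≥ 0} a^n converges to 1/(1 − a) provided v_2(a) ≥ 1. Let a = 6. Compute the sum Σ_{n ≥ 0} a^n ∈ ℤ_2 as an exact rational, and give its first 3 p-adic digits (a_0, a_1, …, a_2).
Σ a^n = 1/(1 − a) = -1/5;  first 3 digits = (1, 1, 0)

v_2(a) = 1 ≥ 1, so the series converges in ℤ_2 to 1/(1 − a) = 1/(1 − 6) = -1/5. Expand this rational in ℤ_2: compute digits iteratively via d_i = x_i mod 2, x_{i+1} = (x_i − d_i)/2. The first 3 digits are (1, 1, 0).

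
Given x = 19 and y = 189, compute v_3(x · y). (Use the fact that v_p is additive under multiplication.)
v_3(3591) = 3

v_p(x) = 0 (factor: 19 = 3^0 · 19); v_p(y) = 3 (factor: 189 = 3^3 · 7). Additivity: v_p(xy) = v_p(x) + v_p(y) = 0 + 3 = 3. (Direct check: xy = 3591 = 3^3 · (133).)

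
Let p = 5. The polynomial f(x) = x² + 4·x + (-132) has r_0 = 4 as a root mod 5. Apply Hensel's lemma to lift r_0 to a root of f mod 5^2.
r_1 = 4 (mod 25)

Hensel: r_{i+1} = r_i − f(r_i)·(f′(r_i))^{-1} mod 5^{i+2}, f′(x) = 2x + 4. Iterate:
  r_0 = 4 (mod 5)
  r_1 = 4 (mod 25)
Final: r = 4 satisfies f(r) ≡ 0 mod 5^2.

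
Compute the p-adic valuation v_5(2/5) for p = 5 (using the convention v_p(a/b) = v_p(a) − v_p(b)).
v_5(2/5) = -1

Factor powers of 5 from the numerator and denominator of the reduced fraction: 2 = 5^0 · 2 and 5 = 5^1 · 1. Apply v_p(a/b) = v_p(a) − v_p(b): v_5(2/5) = 0 − 1 = -1.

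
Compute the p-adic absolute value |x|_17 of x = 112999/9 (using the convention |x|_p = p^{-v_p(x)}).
|112999/9|_17 = 1/4913

Step 1 — compute v_17(x) by factoring powers of 17 out of the numerator and denominator: v_17(112999/9) = 3. Step 2 — apply |x|_p = p^{-v_p(x)} = 17^{-3} = 1/4913.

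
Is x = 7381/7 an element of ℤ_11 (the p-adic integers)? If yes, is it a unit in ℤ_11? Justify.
x ∈ ℤ_11 but not a unit; v_11(x) = 2 > 0

ℤ_11 = {x ∈ ℚ_11 : v_11(x) ≥ 0} and ℤ_11^× = {x ∈ ℤ_11 : v_11(x) = 0}. Here v_11(7381/7) = v_11(num) − v_11(den) = 2; compare against these criteria.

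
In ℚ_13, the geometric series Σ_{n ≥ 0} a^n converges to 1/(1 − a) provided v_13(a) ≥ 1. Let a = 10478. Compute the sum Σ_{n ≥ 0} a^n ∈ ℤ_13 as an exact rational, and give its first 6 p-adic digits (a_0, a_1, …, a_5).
Σ a^n = 1/(1 − a) = -1/10477;  first 6 digits = (1, 0, 10, 4, 9, 9)

v_13(a) = 2 ≥ 1, so the series converges in ℤ_13 to 1/(1 − a) = 1/(1 − 10478) = -1/10477. Expand this rational in ℤ_13: compute digits iteratively via d_i = x_i mod 13, x_{i+1} = (x_i − d_i)/13. The first 6 digits are (1, 0, 10, 4, 9, 9).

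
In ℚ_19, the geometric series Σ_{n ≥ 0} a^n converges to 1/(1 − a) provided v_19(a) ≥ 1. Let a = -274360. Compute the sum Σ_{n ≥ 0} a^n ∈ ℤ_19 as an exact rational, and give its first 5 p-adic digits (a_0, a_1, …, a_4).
Σ a^n = 1/(1 − a) = 1/274361;  first 5 digits = (1, 0, 0, 17, 16)

v_19(a) = 3 ≥ 1, so the series converges in ℤ_19 to 1/(1 − a) = 1/(1 − (-274360)) = 1/274361. Expand this rational in ℤ_19: compute digits iteratively via d_i = x_i mod 19, x_{i+1} = (x_i − d_i)/19. The first 5 digits are (1, 0, 0, 17, 16).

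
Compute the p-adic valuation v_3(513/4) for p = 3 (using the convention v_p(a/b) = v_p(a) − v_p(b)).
v_3(513/4) = 3

Factor powers of 3 from the numerator and denominator of the reduced fraction: 513 = 3^3 · 19 and 4 = 3^0 · 4. Apply v_p(a/b) = v_p(a) − v_p(b): v_3(513/4) = 3 − 0 = 3.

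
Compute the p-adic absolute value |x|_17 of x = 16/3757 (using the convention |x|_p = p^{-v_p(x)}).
|16/3757|_17 = 289

Step 1 — compute v_17(x) by factoring powers of 17 out of the numerator and denominator: v_17(16/3757) = -2. Step 2 — apply |x|_p = p^{-v_p(x)} = 17^{2} = 289.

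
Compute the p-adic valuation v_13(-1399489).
v_13(-1399489) = 4

v_13(n) is the largest exponent k such that 13^k divides n. Factor out: -1399489 = -13^4 · 49. (Sign doesn't affect v_p.) So v_13(-1399489) = 4.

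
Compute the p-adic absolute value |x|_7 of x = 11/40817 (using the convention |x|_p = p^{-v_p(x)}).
|11/40817|_7 = 2401

Step 1 — compute v_7(x) by factoring powers of 7 out of the numerator and denominator: v_7(11/40817) = -4. Step 2 — apply |x|_p = p^{-v_p(x)} = 7^{4} = 2401.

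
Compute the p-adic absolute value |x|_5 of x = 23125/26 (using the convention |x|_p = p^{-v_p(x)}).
|23125/26|_5 = 1/625

Step 1 — compute v_5(x) by factoring powers of 5 out of the numerator and denominator: v_5(23125/26) = 4. Step 2 — apply |x|_p = p^{-v_p(x)} = 5^{-4} = 1/625.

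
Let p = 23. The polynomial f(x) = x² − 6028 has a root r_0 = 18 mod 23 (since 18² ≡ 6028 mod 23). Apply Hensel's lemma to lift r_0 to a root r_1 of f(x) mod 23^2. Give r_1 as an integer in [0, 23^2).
r_1 = 294 (mod 529)

Hensel's recurrence: r_{i+1} = r_i − f(r_i)·(f′(r_i))^{-1} mod 23^{i+2}, with f′(x) = 2x. Iterate:
  r_0 = 18 (mod 23)
  r_1 = 294 (mod 529)
Final: r_1 = 294, and one checks f(r_1) ≡ 0 mod 23^2.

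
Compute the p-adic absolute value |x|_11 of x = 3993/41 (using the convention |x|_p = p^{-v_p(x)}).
|3993/41|_11 = 1/1331

Step 1 — compute v_11(x) by factoring powers of 11 out of the numerator and denominator: v_11(3993/41) = 3. Step 2 — apply |x|_p = p^{-v_p(x)} = 11^{-3} = 1/1331.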